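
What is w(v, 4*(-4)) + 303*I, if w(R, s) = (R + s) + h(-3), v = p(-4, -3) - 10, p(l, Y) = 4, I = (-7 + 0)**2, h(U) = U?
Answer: 14822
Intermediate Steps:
I = 49 (I = (-7)**2 = 49)
v = -6 (v = 4 - 10 = -6)
w(R, s) = -3 + R + s (w(R, s) = (R + s) - 3 = -3 + R + s)
w(v, 4*(-4)) + 303*I = (-3 - 6 + 4*(-4)) + 303*49 = (-3 - 6 - 16) + 14847 = -25 + 14847 = 14822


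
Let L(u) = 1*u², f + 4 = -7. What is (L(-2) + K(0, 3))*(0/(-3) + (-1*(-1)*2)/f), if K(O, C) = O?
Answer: -8/11 ≈ -0.72727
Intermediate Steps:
f = -11 (f = -4 - 7 = -11)
L(u) = u²
(L(-2) + K(0, 3))*(0/(-3) + (-1*(-1)*2)/f) = ((-2)² + 0)*(0/(-3) + (-1*(-1)*2)/(-11)) = (4 + 0)*(0*(-⅓) + (1*2)*(-1/11)) = 4*(0 + 2*(-1/11)) = 4*(0 - 2/11) = 4*(-2/11) = -8/11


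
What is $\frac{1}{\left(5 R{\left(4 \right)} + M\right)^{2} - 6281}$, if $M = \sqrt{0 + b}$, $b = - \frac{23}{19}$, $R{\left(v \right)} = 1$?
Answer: $- \frac{98211}{614528803} - \frac{190 i \sqrt{437}}{14134162469} \approx -0.00015982 - 2.8101 \cdot 10^{-7} i$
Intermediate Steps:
$b = - \frac{23}{19}$ ($b = \left(-23\right) \frac{1}{19} = - \frac{23}{19} \approx -1.2105$)
$M = \frac{i \sqrt{437}}{19}$ ($M = \sqrt{0 - \frac{23}{19}} = \sqrt{- \frac{23}{19}} = \frac{i \sqrt{437}}{19} \approx 1.1002 i$)
$\frac{1}{\left(5 R{\left(4 \right)} + M\right)^{2} - 6281} = \frac{1}{\left(5 \cdot 1 + \frac{i \sqrt{437}}{19}\right)^{2} - 6281} = \frac{1}{\left(5 + \frac{i \sqrt{437}}{19}\right)^{2} - 6281} = \frac{1}{-6281 + \left(5 + \frac{i \sqrt{437}}{19}\right)^{2}}$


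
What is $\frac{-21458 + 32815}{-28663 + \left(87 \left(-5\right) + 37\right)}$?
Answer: $- \frac{11357}{29061} \approx -0.3908$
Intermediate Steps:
$\frac{-21458 + 32815}{-28663 + \left(87 \left(-5\right) + 37\right)} = \frac{11357}{-28663 + \left(-435 + 37\right)} = \frac{11357}{-28663 - 398} = \frac{11357}{-29061} = 11357 \left(- \frac{1}{29061}\right) = - \frac{11357}{29061}$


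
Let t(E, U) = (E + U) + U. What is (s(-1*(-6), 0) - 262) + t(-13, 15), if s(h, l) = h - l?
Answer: -239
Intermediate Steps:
t(E, U) = E + 2*U
(s(-1*(-6), 0) - 262) + t(-13, 15) = ((-1*(-6) - 1*0) - 262) + (-13 + 2*15) = ((6 + 0) - 262) + (-13 + 30) = (6 - 262) + 17 = -256 + 17 = -239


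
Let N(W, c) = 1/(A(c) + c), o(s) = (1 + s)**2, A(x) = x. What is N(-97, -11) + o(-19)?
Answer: 7127/22 ≈ 323.95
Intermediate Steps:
N(W, c) = 1/(2*c) (N(W, c) = 1/(c + c) = 1/(2*c))
N(-97, -11) + o(-19) = (1/2)/(-11) + (1 - 19)**2 = (1/2)*(-1/11) + (-18)**2 = -1/22 + 324 = 7127/22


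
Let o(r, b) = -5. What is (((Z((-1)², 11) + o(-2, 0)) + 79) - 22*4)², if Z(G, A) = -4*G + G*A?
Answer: 49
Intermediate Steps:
Z(G, A) = -4*G + A*G
(((Z((-1)², 11) + o(-2, 0)) + 79) - 22*4)² = ((((-1)²*(-4 + 11) - 5) + 79) - 22*4)² = (((1*7 - 5) + 79) - 88)² = (((7 - 5) + 79) - 88)² = ((2 + 79) - 88)² = (81 - 88)² = (-7)² = 49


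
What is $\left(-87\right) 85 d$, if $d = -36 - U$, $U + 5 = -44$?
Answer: $-96135$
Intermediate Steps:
$U = -49$ ($U = -5 - 44 = -49$)
$d = 13$ ($d = -36 - -49 = -36 + 49 = 13$)
$\left(-87\right) 85 d = \left(-87\right) 85 \cdot 13 = \left(-7395\right) 13 = -96135$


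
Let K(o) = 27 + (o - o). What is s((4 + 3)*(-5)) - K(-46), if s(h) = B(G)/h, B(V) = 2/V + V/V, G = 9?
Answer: -8516/315 ≈ -27.035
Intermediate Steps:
B(V) = 1 + 2/V (B(V) = 2/V + 1 = 1 + 2/V)
K(o) = 27 (K(o) = 27 + 0 = 27)
s(h) = 11/(9*h) (s(h) = ((2 + 9)/9)/h = ((⅑)*11)/h = 11/(9*h))
s((4 + 3)*(-5)) - K(-46) = 11/(9*(((4 + 3)*(-5)))) - 1*27 = 11/(9*((7*(-5)))) - 27 = (11/9)/(-35) - 27 = (11/9)*(-1/35) - 27 = -11/315 - 27 = -8516/315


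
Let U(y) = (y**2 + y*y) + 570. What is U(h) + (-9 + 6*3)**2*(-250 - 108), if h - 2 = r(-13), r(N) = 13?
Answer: -27978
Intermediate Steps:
h = 15 (h = 2 + 13 = 15)
U(y) = 570 + 2*y**2 (U(y) = (y**2 + y**2) + 570 = 2*y**2 + 570 = 570 + 2*y**2)
U(h) + (-9 + 6*3)**2*(-250 - 108) = (570 + 2*15**2) + (-9 + 6*3)**2*(-250 - 108) = (570 + 2*225) + (-9 + 18)**2*(-358) = (570 + 450) + 9**2*(-358) = 1020 + 81*(-358) = 1020 - 28998 = -27978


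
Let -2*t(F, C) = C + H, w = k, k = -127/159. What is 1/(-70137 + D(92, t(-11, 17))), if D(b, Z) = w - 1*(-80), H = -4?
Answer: -159/11139190 ≈ -1.4274e-5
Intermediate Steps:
k = -127/159 (k = -127*1/159 = -127/159 ≈ -0.79874)
w = -127/159 ≈ -0.79874
t(F, C) = 2 - C/2 (t(F, C) = -(C - 4)/2 = -(-4 + C)/2 = 2 - C/2)
D(b, Z) = 12593/159 (D(b, Z) = -127/159 - 1*(-80) = -127/159 + 80 = 12593/159)
1/(-70137 + D(92, t(-11, 17))) = 1/(-70137 + 12593/159) = 1/(-11139190/159) = -159/11139190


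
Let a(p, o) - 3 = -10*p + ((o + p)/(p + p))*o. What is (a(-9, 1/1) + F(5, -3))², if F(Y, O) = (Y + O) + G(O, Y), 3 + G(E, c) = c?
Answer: 769129/81 ≈ 9495.4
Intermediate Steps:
G(E, c) = -3 + c
F(Y, O) = -3 + O + 2*Y (F(Y, O) = (Y + O) + (-3 + Y) = (O + Y) + (-3 + Y) = -3 + O + 2*Y)
a(p, o) = 3 - 10*p + o*(o + p)/(2*p) (a(p, o) = 3 + (-10*p + ((o + p)/(p + p))*o) = 3 + (-10*p + ((o + p)/((2*p)))*o) = 3 + (-10*p + ((o + p)*(1/(2*p)))*o) = 3 + (-10*p + ((o + p)/(2*p))*o) = 3 + (-10*p + o*(o + p)/(2*p)) = 3 - 10*p + o*(o + p)/(2*p))
(a(-9, 1/1) + F(5, -3))² = ((½)*((1/1)² - 9*(6 + 1/1 - 20*(-9)))/(-9) + (-3 - 3 + 2*5))² = ((½)*(-⅑)*(1² - 9*(6 + 1 + 180)) + (-3 - 3 + 10))² = ((½)*(-⅑)*(1 - 9*187) + 4)² = ((½)*(-⅑)*(1 - 1683) + 4)² = ((½)*(-⅑)*(-1682) + 4)² = (841/9 + 4)² = (877/9)² = 769129/81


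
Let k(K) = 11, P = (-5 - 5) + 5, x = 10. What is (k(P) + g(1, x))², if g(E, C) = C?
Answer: 441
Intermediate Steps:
P = -5 (P = -10 + 5 = -5)
(k(P) + g(1, x))² = (11 + 10)² = 21² = 441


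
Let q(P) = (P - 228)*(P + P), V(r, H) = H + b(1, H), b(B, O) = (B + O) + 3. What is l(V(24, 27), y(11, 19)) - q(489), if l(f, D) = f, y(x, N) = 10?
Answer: -255200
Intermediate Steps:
b(B, O) = 3 + B + O
V(r, H) = 4 + 2*H (V(r, H) = H + (3 + 1 + H) = H + (4 + H) = 4 + 2*H)
q(P) = 2*P*(-228 + P) (q(P) = (-228 + P)*(2*P) = 2*P*(-228 + P))
l(V(24, 27), y(11, 19)) - q(489) = (4 + 2*27) - 2*489*(-228 + 489) = (4 + 54) - 2*489*261 = 58 - 1*255258 = 58 - 255258 = -255200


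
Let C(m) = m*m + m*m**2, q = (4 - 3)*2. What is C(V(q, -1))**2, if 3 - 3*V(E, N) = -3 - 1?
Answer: 240100/729 ≈ 329.36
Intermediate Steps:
q = 2 (q = 1*2 = 2)
V(E, N) = 7/3 (V(E, N) = 1 - (-3 - 1)/3 = 1 - 1/3*(-4) = 1 + 4/3 = 7/3)
C(m) = m**2 + m**3
C(V(q, -1))**2 = ((7/3)**2*(1 + 7/3))**2 = ((49/9)*(10/3))**2 = (490/27)**2 = 240100/729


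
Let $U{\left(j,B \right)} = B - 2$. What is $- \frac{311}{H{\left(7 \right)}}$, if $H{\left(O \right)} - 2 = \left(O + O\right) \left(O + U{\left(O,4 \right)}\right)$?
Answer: $- \frac{311}{128} \approx -2.4297$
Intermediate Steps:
$U{\left(j,B \right)} = -2 + B$ ($U{\left(j,B \right)} = B - 2 = -2 + B$)
$H{\left(O \right)} = 2 + 2 O \left(2 + O\right)$ ($H{\left(O \right)} = 2 + \left(O + O\right) \left(O + \left(-2 + 4\right)\right) = 2 + 2 O \left(O + 2\right) = 2 + 2 O \left(2 + O\right)$)
$- \frac{311}{H{\left(7 \right)}} = - \frac{311}{2 + 2 \cdot 7^{2} + 4 \cdot 7} = - \frac{311}{2 + 2 \cdot 49 + 28} = - \frac{311}{2 + 98 + 28} = - \frac{311}{128}$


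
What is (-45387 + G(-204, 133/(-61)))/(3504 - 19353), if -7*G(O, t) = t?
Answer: 2768588/966789 ≈ 2.8637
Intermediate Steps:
G(O, t) = -t/7
(-45387 + G(-204, 133/(-61)))/(3504 - 19353) = (-45387 - 19/(-61))/(3504 - 19353) = (-45387 - 19*(-1)/61)/(-15849) = (-45387 - ⅐*(-133/61))*(-1/15849) = (-45387 + 19/61)*(-1/15849) = -2768588/61*(-1/15849) = 2768588/966789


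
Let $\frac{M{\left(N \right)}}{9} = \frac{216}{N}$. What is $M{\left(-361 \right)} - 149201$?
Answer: $- \frac{53863505}{361} \approx -1.4921 \cdot 10^{5}$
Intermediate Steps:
$M{\left(N \right)} = \frac{1944}{N}$ ($M{\left(N \right)} = 9 \frac{216}{N} = \frac{1944}{N}$)
$M{\left(-361 \right)} - 149201 = \frac{1944}{-361} - 149201 = 1944 \left(- \frac{1}{361}\right) - 149201 = - \frac{1944}{361} - 149201 = - \frac{53863505}{361}$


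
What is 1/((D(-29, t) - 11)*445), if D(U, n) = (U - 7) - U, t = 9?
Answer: -1/8010 ≈ -0.00012484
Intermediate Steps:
D(U, n) = -7 (D(U, n) = (-7 + U) - U = -7)
1/((D(-29, t) - 11)*445) = 1/(-7 - 11*445) = (1/445)/(-18) = -1/18*1/445 = -1/8010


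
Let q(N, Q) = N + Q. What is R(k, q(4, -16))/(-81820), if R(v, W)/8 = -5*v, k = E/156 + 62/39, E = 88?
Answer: 56/53183 ≈ 0.0010530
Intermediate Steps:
k = 28/13 (k = 88/156 + 62/39 = 88*(1/156) + 62*(1/39) = 22/39 + 62/39 = 28/13 ≈ 2.1538)
R(v, W) = -40*v (R(v, W) = 8*(-5*v) = -40*v)
R(k, q(4, -16))/(-81820) = -40*28/13/(-81820) = -1120/13*(-1/81820) = 56/53183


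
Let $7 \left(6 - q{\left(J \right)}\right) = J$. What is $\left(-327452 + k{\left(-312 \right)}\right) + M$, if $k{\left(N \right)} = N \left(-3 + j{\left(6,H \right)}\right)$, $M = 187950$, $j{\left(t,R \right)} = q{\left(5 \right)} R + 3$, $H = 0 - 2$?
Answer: $- \frac{953426}{7} \approx -1.362 \cdot 10^{5}$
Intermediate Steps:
$H = -2$ ($H = 0 - 2 = -2$)
$q{\left(J \right)} = 6 - \frac{J}{7}$
$j{\left(t,R \right)} = 3 + \frac{37 R}{7}$ ($j{\left(t,R \right)} = \left(6 - \frac{5}{7}\right) R + 3 = \frac{37 R}{7} + 3 = 3 + \frac{37 R}{7}$)
$k{\left(N \right)} = - \frac{74 N}{7}$ ($k{\left(N \right)} = N \left(-3 + \left(3 + \frac{37}{7} \left(-2\right)\right)\right) = N \left(-3 + \left(3 - \frac{74}{7}\right)\right) = N \left(-3 - \frac{53}{7}\right) = N \left(- \frac{74}{7}\right) = - \frac{74 N}{7}$)
$\left(-327452 + k{\left(-312 \right)}\right) + M = \left(-327452 - - \frac{23088}{7}\right) + 187950 = \left(-327452 + \frac{23088}{7}\right) + 187950 = - \frac{2269076}{7} + 187950 = - \frac{953426}{7}$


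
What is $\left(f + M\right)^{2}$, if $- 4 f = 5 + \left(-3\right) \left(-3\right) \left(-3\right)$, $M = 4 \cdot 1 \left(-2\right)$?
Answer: $\frac{25}{4} \approx 6.25$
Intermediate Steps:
$M = -8$ ($M = 4 \left(-2\right) = -8$)
$f = \frac{11}{2}$ ($f = - \frac{5 + \left(-3\right) \left(-3\right) \left(-3\right)}{4} = - \frac{5 + 9 \left(-3\right)}{4} = - \frac{5 - 27}{4} = \left(- \frac{1}{4}\right) \left(-22\right) = \frac{11}{2} \approx 5.5$)
$\left(f + M\right)^{2} = \left(\frac{11}{2} - 8\right)^{2} = \left(- \frac{5}{2}\right)^{2} = \frac{25}{4}$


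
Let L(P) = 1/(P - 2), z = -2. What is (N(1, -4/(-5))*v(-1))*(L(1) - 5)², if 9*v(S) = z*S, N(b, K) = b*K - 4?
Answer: -128/5 ≈ -25.600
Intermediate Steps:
N(b, K) = -4 + K*b (N(b, K) = K*b - 4 = -4 + K*b)
v(S) = -2*S/9 (v(S) = (-2*S)/9 = -2*S/9)
L(P) = 1/(-2 + P)
(N(1, -4/(-5))*v(-1))*(L(1) - 5)² = ((-4 - 4/(-5)*1)*(-2/9*(-1)))*(1/(-2 + 1) - 5)² = ((-4 - 4*(-⅕)*1)*(2/9))*(1/(-1) - 5)² = ((-4 + (⅘)*1)*(2/9))*(-1 - 5)² = ((-4 + ⅘)*(2/9))*(-6)² = -16/5*2/9*36 = -32/45*36 = -128/5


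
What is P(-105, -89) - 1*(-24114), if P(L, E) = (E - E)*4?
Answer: 24114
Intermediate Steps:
P(L, E) = 0 (P(L, E) = 0*4 = 0)
P(-105, -89) - 1*(-24114) = 0 - 1*(-24114) = 0 + 24114 = 24114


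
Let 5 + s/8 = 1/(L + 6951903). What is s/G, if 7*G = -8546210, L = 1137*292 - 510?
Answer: 1019675552/31122720137685 ≈ 3.2763e-5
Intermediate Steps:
L = 331494 (L = 332004 - 510 = 331494)
G = -8546210/7 (G = (⅐)*(-8546210) = -8546210/7 ≈ -1.2209e+6)
s = -291335872/7283397 (s = -40 + 8/(331494 + 6951903) = -40 + 8/7283397 = -291335872/7283397 ≈ -40.000)
s/G = -291335872/(7283397*(-8546210/7)) = -291335872/7283397*(-7/8546210) = 1019675552/31122720137685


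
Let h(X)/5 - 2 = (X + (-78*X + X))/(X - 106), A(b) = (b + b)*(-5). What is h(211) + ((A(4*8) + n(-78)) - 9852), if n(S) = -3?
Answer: -229501/21 ≈ -10929.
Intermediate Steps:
A(b) = -10*b (A(b) = (2*b)*(-5) = -10*b)
h(X) = 10 - 380*X/(-106 + X) (h(X) = 10 + 5*((X + (-78*X + X))/(X - 106)) = 10 + 5*((X - 77*X)/(-106 + X)) = 10 + 5*((-76*X)/(-106 + X)) = 10 + 5*(-76*X/(-106 + X)) = 10 - 380*X/(-106 + X))
h(211) + ((A(4*8) + n(-78)) - 9852) = 10*(-106 - 37*211)/(-106 + 211) + ((-40*8 - 3) - 9852) = 10*(-106 - 7807)/105 + ((-10*32 - 3) - 9852) = 10*(1/105)*(-7913) + ((-320 - 3) - 9852) = -15826/21 + (-323 - 9852) = -15826/21 - 10175 = -229501/21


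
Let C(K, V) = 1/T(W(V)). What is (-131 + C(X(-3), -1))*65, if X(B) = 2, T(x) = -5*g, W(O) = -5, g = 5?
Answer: -42588/5 ≈ -8517.6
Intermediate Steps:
T(x) = -25 (T(x) = -5*5 = -25)
C(K, V) = -1/25 (C(K, V) = 1/(-25) = -1/25)
(-131 + C(X(-3), -1))*65 = (-131 - 1/25)*65 = -3276/25*65 = -42588/5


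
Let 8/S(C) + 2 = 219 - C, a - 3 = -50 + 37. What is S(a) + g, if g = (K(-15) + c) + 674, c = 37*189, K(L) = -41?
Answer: 1731110/227 ≈ 7626.0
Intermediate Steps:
a = -10 (a = 3 + (-50 + 37) = 3 - 13 = -10)
S(C) = 8/(217 - C) (S(C) = 8/(-2 + (219 - C)) = 8/(217 - C))
c = 6993
g = 7626 (g = (-41 + 6993) + 674 = 6952 + 674 = 7626)
S(a) + g = -8/(-217 - 10) + 7626 = -8/(-227) + 7626 = -8*(-1/227) + 7626 = 8/227 + 7626 = 1731110/227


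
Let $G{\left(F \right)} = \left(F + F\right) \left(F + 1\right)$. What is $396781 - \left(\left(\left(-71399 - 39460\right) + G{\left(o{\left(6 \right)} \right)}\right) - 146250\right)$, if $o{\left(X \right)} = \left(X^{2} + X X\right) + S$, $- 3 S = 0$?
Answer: $643378$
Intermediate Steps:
$S = 0$ ($S = \left(- \frac{1}{3}\right) 0 = 0$)
$o{\left(X \right)} = 2 X^{2}$ ($o{\left(X \right)} = \left(X^{2} + X X\right) + 0 = \left(X^{2} + X^{2}\right) + 0 = 2 X^{2} + 0 = 2 X^{2}$)
$G{\left(F \right)} = 2 F \left(1 + F\right)$
$396781 - \left(\left(\left(-71399 - 39460\right) + G{\left(o{\left(6 \right)} \right)}\right) - 146250\right) = 396781 - \left(\left(\left(-71399 - 39460\right) + 2 \cdot 2 \cdot 6^{2} \left(1 + 2 \cdot 6^{2}\right)\right) - 146250\right) = 396781 - \left(\left(-110859 + 2 \cdot 2 \cdot 36 \left(1 + 2 \cdot 36\right)\right) - 146250\right) = 396781 - \left(\left(-110859 + 2 \cdot 72 \left(1 + 72\right)\right) - 146250\right) = 396781 - \left(\left(-110859 + 2 \cdot 72 \cdot 73\right) - 146250\right) = 396781 - \left(\left(-110859 + 10512\right) - 146250\right) = 396781 - \left(-100347 - 146250\right) = 396781 - -246597 = 396781 + 246597 = 643378$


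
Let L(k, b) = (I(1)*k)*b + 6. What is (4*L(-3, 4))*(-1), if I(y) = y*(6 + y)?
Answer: 312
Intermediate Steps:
L(k, b) = 6 + 7*b*k (L(k, b) = ((1*(6 + 1))*k)*b + 6 = ((1*7)*k)*b + 6 = (7*k)*b + 6 = 7*b*k + 6 = 6 + 7*b*k)
(4*L(-3, 4))*(-1) = (4*(6 + 7*4*(-3)))*(-1) = (4*(6 - 84))*(-1) = (4*(-78))*(-1) = -312*(-1) = 312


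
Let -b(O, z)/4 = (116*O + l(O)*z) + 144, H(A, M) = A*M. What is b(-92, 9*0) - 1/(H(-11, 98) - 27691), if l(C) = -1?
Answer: 1211520129/28769 ≈ 42112.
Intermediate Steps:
b(O, z) = -576 - 464*O + 4*z (b(O, z) = -4*((116*O - z) + 144) = -4*((-z + 116*O) + 144) = -4*(144 - z + 116*O) = -576 - 464*O + 4*z)
b(-92, 9*0) - 1/(H(-11, 98) - 27691) = (-576 - 464*(-92) + 4*(9*0)) - 1/(-11*98 - 27691) = (-576 + 42688 + 4*0) - 1/(-1078 - 27691) = (-576 + 42688 + 0) - 1/(-28769) = 42112 - 1*(-1/28769) = 42112 + 1/28769 = 1211520129/28769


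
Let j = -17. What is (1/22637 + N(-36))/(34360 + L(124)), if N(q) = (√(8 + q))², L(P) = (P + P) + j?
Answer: -633835/783036467 ≈ -0.00080946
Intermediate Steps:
L(P) = -17 + 2*P (L(P) = (P + P) - 17 = 2*P - 17 = -17 + 2*P)
N(q) = 8 + q
(1/22637 + N(-36))/(34360 + L(124)) = (1/22637 + (8 - 36))/(34360 + (-17 + 2*124)) = (1/22637 - 28)/(34360 + (-17 + 248)) = -633835/(22637*(34360 + 231)) = -633835/22637/34591 = -633835/22637*1/34591 = -633835/783036467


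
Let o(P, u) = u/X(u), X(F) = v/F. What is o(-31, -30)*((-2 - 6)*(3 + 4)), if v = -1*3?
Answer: 16800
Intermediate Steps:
v = -3
X(F) = -3/F
o(P, u) = -u**2/3 (o(P, u) = u/((-3/u)) = u*(-u/3) = -u**2/3)
o(-31, -30)*((-2 - 6)*(3 + 4)) = (-1/3*(-30)**2)*((-2 - 6)*(3 + 4)) = (-1/3*900)*(-8*7) = -300*(-56) = 16800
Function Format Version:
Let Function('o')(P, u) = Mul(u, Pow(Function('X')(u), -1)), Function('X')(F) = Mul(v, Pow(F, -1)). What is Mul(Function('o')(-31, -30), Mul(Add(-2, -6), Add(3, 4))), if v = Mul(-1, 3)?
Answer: 16800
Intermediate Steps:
v = -3
Function('X')(F) = Mul(-3, Pow(F, -1))
Function('o')(P, u) = Mul(Rational(-1, 3), Pow(u, 2)) (Function('o')(P, u) = Mul(u, Pow(Mul(-3, Pow(u, -1)), -1)) = Mul(u, Mul(Rational(-1, 3), u)) = Mul(Rational(-1, 3), Pow(u, 2)))
Mul(Function('o')(-31, -30), Mul(Add(-2, -6), Add(3, 4))) = Mul(Mul(Rational(-1, 3), Pow(-30, 2)), Mul(Add(-2, -6), Add(3, 4))) = Mul(Mul(Rational(-1, 3), 900), Mul(-8, 7)) = Mul(-300, -56) = 16800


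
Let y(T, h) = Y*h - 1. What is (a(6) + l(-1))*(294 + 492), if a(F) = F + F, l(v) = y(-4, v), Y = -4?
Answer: 11790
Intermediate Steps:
y(T, h) = -1 - 4*h (y(T, h) = -4*h - 1 = -1 - 4*h)
l(v) = -1 - 4*v
a(F) = 2*F
(a(6) + l(-1))*(294 + 492) = (2*6 + (-1 - 4*(-1)))*(294 + 492) = (12 + (-1 + 4))*786 = (12 + 3)*786 = 15*786 = 11790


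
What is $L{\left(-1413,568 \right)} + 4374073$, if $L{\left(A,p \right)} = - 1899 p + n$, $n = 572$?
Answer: $3296013$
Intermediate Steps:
$L{\left(A,p \right)} = 572 - 1899 p$ ($L{\left(A,p \right)} = - 1899 p + 572 = 572 - 1899 p$)
$L{\left(-1413,568 \right)} + 4374073 = \left(572 - 1078632\right) + 4374073 = -1078060 + 4374073 = 3296013$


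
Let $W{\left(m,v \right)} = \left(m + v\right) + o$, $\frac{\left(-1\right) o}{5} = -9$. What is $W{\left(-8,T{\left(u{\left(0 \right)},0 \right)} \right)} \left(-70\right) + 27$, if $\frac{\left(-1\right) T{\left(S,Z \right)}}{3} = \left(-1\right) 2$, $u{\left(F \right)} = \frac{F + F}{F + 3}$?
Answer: $-2983$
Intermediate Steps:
$o = 45$ ($o = \left(-5\right) \left(-9\right) = 45$)
$u{\left(F \right)} = \frac{2 F}{3 + F}$
$T{\left(S,Z \right)} = 6$ ($T{\left(S,Z \right)} = - 3 \left(\left(-1\right) 2\right) = \left(-3\right) \left(-2\right) = 6$)
$W{\left(m,v \right)} = 45 + m + v$ ($W{\left(m,v \right)} = \left(m + v\right) + 45 = 45 + m + v$)
$W{\left(-8,T{\left(u{\left(0 \right)},0 \right)} \right)} \left(-70\right) + 27 = \left(45 - 8 + 6\right) \left(-70\right) + 27 = 43 \left(-70\right) + 27 = -3010 + 27 = -2983$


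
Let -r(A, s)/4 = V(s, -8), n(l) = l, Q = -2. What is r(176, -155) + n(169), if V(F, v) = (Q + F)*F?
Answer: -97171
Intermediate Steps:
V(F, v) = F*(-2 + F) (V(F, v) = (-2 + F)*F = F*(-2 + F))
r(A, s) = -4*s*(-2 + s)
r(176, -155) + n(169) = 4*(-155)*(2 - 1*(-155)) + 169 = 4*(-155)*(2 + 155) + 169 = 4*(-155)*157 + 169 = -97340 + 169 = -97171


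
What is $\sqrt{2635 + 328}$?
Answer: $\sqrt{2963} \approx 54.433$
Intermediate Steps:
$\sqrt{2635 + 328} = \sqrt{2963}$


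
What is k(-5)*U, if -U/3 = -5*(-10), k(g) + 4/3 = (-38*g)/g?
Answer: 5900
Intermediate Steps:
k(g) = -118/3 (k(g) = -4/3 + (-38*g)/g = -4/3 - 38 = -118/3)
U = -150 (U = -(-15)*(-10) = -3*50 = -150)
k(-5)*U = -118/3*(-150) = 5900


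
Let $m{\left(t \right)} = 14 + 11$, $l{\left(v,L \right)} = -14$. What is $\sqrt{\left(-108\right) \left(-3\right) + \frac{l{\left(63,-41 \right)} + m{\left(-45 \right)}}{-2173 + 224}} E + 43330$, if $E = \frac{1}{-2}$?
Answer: $43330 - \frac{17 \sqrt{4258565}}{3898} \approx 43321.0$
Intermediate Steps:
$m{\left(t \right)} = 25$
$E = - \frac{1}{2} \approx -0.5$
$\sqrt{\left(-108\right) \left(-3\right) + \frac{l{\left(63,-41 \right)} + m{\left(-45 \right)}}{-2173 + 224}} E + 43330 = \sqrt{\left(-108\right) \left(-3\right) + \frac{-14 + 25}{-2173 + 224}} \left(- \frac{1}{2}\right) + 43330 = \sqrt{324 + \frac{11}{-1949}} \left(- \frac{1}{2}\right) + 43330 = \sqrt{324 + 11 \left(- \frac{1}{1949}\right)} \left(- \frac{1}{2}\right) + 43330 = \sqrt{324 - \frac{11}{1949}} \left(- \frac{1}{2}\right) + 43330 = \sqrt{\frac{631465}{1949}} \left(- \frac{1}{2}\right) + 43330 = \frac{17 \sqrt{4258565}}{1949} \left(- \frac{1}{2}\right) + 43330 = - \frac{17 \sqrt{4258565}}{3898} + 43330 = 43330 - \frac{17 \sqrt{4258565}}{3898}$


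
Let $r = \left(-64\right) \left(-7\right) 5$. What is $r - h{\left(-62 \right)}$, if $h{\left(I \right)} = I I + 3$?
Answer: $-1607$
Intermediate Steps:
$h{\left(I \right)} = 3 + I^{2}$ ($h{\left(I \right)} = I^{2} + 3 = 3 + I^{2}$)
$r = 2240$ ($r = 448 \cdot 5 = 2240$)
$r - h{\left(-62 \right)} = 2240 - \left(3 + \left(-62\right)^{2}\right) = 2240 - \left(3 + 3844\right) = 2240 - 3847 = -1607$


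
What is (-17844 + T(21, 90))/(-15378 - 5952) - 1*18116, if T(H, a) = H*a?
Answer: -64399721/3555 ≈ -18115.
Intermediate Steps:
(-17844 + T(21, 90))/(-15378 - 5952) - 1*18116 = (-17844 + 21*90)/(-15378 - 5952) - 1*18116 = (-17844 + 1890)/(-21330) - 18116 = -15954*(-1/21330) - 18116 = 2659/3555 - 18116 = -64399721/3555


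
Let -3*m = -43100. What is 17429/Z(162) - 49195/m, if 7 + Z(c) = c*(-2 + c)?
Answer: -614636041/223370060 ≈ -2.7516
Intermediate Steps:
Z(c) = -7 + c*(-2 + c)
m = 43100/3 (m = -⅓*(-43100) = 43100/3 ≈ 14367.)
17429/Z(162) - 49195/m = 17429/(-7 + 162² - 2*162) - 49195/43100/3 = 17429/(-7 + 26244 - 324) - 49195*3/43100 = 17429/25913 - 29517/8620 = -614636041/223370060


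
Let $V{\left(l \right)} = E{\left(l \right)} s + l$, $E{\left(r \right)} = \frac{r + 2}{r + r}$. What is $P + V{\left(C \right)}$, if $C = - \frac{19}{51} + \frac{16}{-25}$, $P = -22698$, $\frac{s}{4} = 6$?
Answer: $- \frac{37382404831}{1646025} \approx -22711.0$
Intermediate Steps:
$s = 24$ ($s = 4 \cdot 6 = 24$)
$E{\left(r \right)} = \frac{2 + r}{2 r}$
$C = - \frac{1291}{1275}$ ($C = \left(-19\right) \frac{1}{51} + 16 \left(- \frac{1}{25}\right) = - \frac{19}{51} - \frac{16}{25} = - \frac{1291}{1275} \approx -1.0125$)
$V{\left(l \right)} = l + \frac{12 \left(2 + l\right)}{l}$ ($V{\left(l \right)} = \frac{2 + l}{2 l} 24 + l = \frac{12 \left(2 + l\right)}{l} + l = l + \frac{12 \left(2 + l\right)}{l}$)
$P + V{\left(C \right)} = -22698 + \left(12 - \frac{1291}{1275} + \frac{24}{- \frac{1291}{1275}}\right) = -22698 + \left(12 - \frac{1291}{1275} + 24 \left(- \frac{1275}{1291}\right)\right) = -22698 - \frac{20929381}{1646025} = - \frac{37382404831}{1646025}$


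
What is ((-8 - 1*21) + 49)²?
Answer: 400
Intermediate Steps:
((-8 - 1*21) + 49)² = ((-8 - 21) + 49)² = (-29 + 49)² = 20² = 400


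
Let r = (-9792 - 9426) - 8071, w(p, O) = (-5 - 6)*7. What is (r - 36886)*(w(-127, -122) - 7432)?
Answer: 481890075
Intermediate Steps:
w(p, O) = -77 (w(p, O) = -11*7 = -77)
r = -27289 (r = -19218 - 8071 = -27289)
(r - 36886)*(w(-127, -122) - 7432) = (-27289 - 36886)*(-77 - 7432) = -64175*(-7509) = 481890075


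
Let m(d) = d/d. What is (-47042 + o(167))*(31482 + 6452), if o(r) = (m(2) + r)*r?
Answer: -720214924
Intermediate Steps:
m(d) = 1
o(r) = r*(1 + r) (o(r) = (1 + r)*r = r*(1 + r))
(-47042 + o(167))*(31482 + 6452) = (-47042 + 167*(1 + 167))*(31482 + 6452) = (-47042 + 167*168)*37934 = (-47042 + 28056)*37934 = -18986*37934 = -720214924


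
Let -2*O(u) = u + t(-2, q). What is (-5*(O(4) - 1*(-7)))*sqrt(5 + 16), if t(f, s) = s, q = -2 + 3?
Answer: -45*sqrt(21)/2 ≈ -103.11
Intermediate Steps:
q = 1
O(u) = -1/2 - u/2 (O(u) = -(u + 1)/2 = -(1 + u)/2 = -1/2 - u/2)
(-5*(O(4) - 1*(-7)))*sqrt(5 + 16) = (-5*((-1/2 - 1/2*4) - 1*(-7)))*sqrt(5 + 16) = (-5*((-1/2 - 2) + 7))*sqrt(21) = (-5*(-5/2 + 7))*sqrt(21) = (-5*9/2)*sqrt(21) = -45*sqrt(21)/2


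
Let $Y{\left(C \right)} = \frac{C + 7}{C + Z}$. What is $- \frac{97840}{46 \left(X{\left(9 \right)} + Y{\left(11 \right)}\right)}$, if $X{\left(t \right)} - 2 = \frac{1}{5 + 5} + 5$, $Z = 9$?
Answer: $- \frac{6115}{23} \approx -265.87$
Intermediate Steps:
$Y{\left(C \right)} = \frac{7 + C}{9 + C}$ ($Y{\left(C \right)} = \frac{C + 7}{C + 9} = \frac{7 + C}{9 + C}$)
$X{\left(t \right)} = \frac{71}{10}$ ($X{\left(t \right)} = 2 + \left(\frac{1}{5 + 5} + 5\right) = 2 + \left(\frac{1}{10} + 5\right) = 2 + \frac{51}{10} = \frac{71}{10}$)
$- \frac{97840}{46 \left(X{\left(9 \right)} + Y{\left(11 \right)}\right)} = - \frac{97840}{46 \left(\frac{71}{10} + \frac{7 + 11}{9 + 11}\right)} = - \frac{97840}{46 \left(\frac{71}{10} + \frac{1}{20} \cdot 18\right)} = - \frac{97840}{46 \left(\frac{71}{10} + \frac{9}{10}\right)} = - \frac{97840}{46 \cdot 8} = - \frac{97840}{368} = \left(-97840\right) \frac{1}{368} = - \frac{6115}{23}$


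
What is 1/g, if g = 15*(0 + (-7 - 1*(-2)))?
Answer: -1/75 ≈ -0.013333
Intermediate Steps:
g = -75 (g = 15*(0 + (-7 + 2)) = 15*(0 - 5) = 15*(-5) = -75)
1/g = 1/(-75) = -1/75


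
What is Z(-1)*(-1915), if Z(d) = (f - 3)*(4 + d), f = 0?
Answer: 17235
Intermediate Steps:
Z(d) = -12 - 3*d (Z(d) = (0 - 3)*(4 + d) = -3*(4 + d) = -12 - 3*d)
Z(-1)*(-1915) = (-12 - 3*(-1))*(-1915) = (-12 + 3)*(-1915) = -9*(-1915) = 17235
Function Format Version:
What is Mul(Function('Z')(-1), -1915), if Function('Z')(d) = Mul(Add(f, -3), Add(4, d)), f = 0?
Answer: 17235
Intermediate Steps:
Function('Z')(d) = Add(-12, Mul(-3, d)) (Function('Z')(d) = Mul(Add(0, -3), Add(4, d)) = Mul(-3, Add(4, d)) = Add(-12, Mul(-3, d)))
Mul(Function('Z')(-1), -1915) = Mul(Add(-12, Mul(-3, -1)), -1915) = Mul(Add(-12, 3), -1915) = Mul(-9, -1915) = 17235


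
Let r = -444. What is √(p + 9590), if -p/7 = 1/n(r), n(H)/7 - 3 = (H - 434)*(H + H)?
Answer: √5829575249445843/779667 ≈ 97.929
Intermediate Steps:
n(H) = 21 + 14*H*(-434 + H) (n(H) = 21 + 7*((H - 434)*(H + H)) = 21 + 7*((-434 + H)*(2*H)) = 21 + 7*(2*H*(-434 + H)) = 21 + 14*H*(-434 + H))
p = -1/779667 (p = -7/(21 - 6076*(-444) + 14*(-444)²) = -7/(21 + 2697744 + 14*197136) = -7/(21 + 2697744 + 2759904) = -7/5457669 = -7*1/5457669 = -1/779667 ≈ -1.2826e-6)
√(p + 9590) = √(-1/779667 + 9590) = √(7477006529/779667) = √5829575249445843/779667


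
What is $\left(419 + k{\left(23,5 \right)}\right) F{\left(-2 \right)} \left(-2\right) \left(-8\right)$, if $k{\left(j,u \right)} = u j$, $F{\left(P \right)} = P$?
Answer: $-17088$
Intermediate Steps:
$k{\left(j,u \right)} = j u$
$\left(419 + k{\left(23,5 \right)}\right) F{\left(-2 \right)} \left(-2\right) \left(-8\right) = \left(419 + 23 \cdot 5\right) \left(-2\right) \left(-2\right) \left(-8\right) = \left(419 + 115\right) 4 \left(-8\right) = 534 \left(-32\right) = -17088$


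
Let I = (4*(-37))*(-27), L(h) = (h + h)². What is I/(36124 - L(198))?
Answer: -999/30173 ≈ -0.033109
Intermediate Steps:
L(h) = 4*h² (L(h) = (2*h)² = 4*h²)
I = 3996 (I = -148*(-27) = 3996)
I/(36124 - L(198)) = 3996/(36124 - 4*198²) = 3996/(36124 - 4*39204) = 3996/(36124 - 1*156816) = 3996/(36124 - 156816) = 3996/(-120692) = 3996*(-1/120692) = -999/30173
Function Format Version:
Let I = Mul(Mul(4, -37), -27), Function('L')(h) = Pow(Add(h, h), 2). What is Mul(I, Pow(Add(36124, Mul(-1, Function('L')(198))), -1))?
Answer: Rational(-999, 30173) ≈ -0.033109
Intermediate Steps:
Function('L')(h) = Mul(4, Pow(h, 2)) (Function('L')(h) = Pow(Mul(2, h), 2) = Mul(4, Pow(h, 2)))
I = 3996 (I = Mul(-148, -27) = 3996)
Mul(I, Pow(Add(36124, Mul(-1, Function('L')(198))), -1)) = Mul(3996, Pow(Add(36124, Mul(-1, Mul(4, Pow(198, 2)))), -1)) = Mul(3996, Pow(Add(36124, Mul(-1, Mul(4, 39204))), -1)) = Mul(3996, Pow(Add(36124, Mul(-1, 156816)), -1)) = Mul(3996, Pow(Add(36124, -156816), -1)) = Mul(3996, Pow(-120692, -1)) = Mul(3996, Rational(-1, 120692)) = Rational(-999, 30173)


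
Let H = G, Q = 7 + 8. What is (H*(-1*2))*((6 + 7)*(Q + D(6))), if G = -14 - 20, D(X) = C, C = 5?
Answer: 17680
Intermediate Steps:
D(X) = 5
Q = 15
G = -34
H = -34
(H*(-1*2))*((6 + 7)*(Q + D(6))) = (-(-34)*2)*((6 + 7)*(15 + 5)) = (-34*(-2))*(13*20) = 68*260 = 17680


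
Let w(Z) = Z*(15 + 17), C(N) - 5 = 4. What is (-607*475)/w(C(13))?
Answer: -288325/288 ≈ -1001.1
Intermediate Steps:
C(N) = 9 (C(N) = 5 + 4 = 9)
w(Z) = 32*Z (w(Z) = Z*32 = 32*Z)
(-607*475)/w(C(13)) = (-607*475)/((32*9)) = -288325/288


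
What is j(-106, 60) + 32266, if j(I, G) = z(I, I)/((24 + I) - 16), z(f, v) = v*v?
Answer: 1575416/49 ≈ 32151.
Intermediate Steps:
z(f, v) = v**2
j(I, G) = I**2/(8 + I) (j(I, G) = I**2/((24 + I) - 16) = I**2/(8 + I))
j(-106, 60) + 32266 = (-106)**2/(8 - 106) + 32266 = 11236/(-98) + 32266 = 11236*(-1/98) + 32266 = -5618/49 + 32266 = 1575416/49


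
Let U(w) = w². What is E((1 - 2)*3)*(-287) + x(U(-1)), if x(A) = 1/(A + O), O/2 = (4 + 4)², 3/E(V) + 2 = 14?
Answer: -37019/516 ≈ -71.742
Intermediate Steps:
E(V) = ¼ (E(V) = 3/(-2 + 14) = 3/12 = 3*(1/12) = ¼)
O = 128 (O = 2*(4 + 4)² = 2*8² = 2*64 = 128)
x(A) = 1/(128 + A) (x(A) = 1/(A + 128) = 1/(128 + A))
E((1 - 2)*3)*(-287) + x(U(-1)) = (¼)*(-287) + 1/(128 + (-1)²) = -287/4 + 1/(128 + 1) = -287/4 + 1/129 = -37019/516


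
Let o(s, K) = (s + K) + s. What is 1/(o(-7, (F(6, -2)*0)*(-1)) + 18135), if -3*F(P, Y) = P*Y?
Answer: 1/18121 ≈ 5.5185e-5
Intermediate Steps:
F(P, Y) = -P*Y/3
o(s, K) = K + 2*s (o(s, K) = (K + s) + s = K + 2*s)
1/(o(-7, (F(6, -2)*0)*(-1)) + 18135) = 1/(((-1/3*6*(-2)*0)*(-1) + 2*(-7)) + 18135) = 1/(((4*0)*(-1) - 14) + 18135) = 1/((0*(-1) - 14) + 18135) = 1/((0 - 14) + 18135) = 1/(-14 + 18135) = 1/18121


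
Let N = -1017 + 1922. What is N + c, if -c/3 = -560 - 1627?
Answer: 7466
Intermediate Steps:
N = 905
c = 6561 (c = -3*(-560 - 1627) = -3*(-2187) = 6561)
N + c = 905 + 6561 = 7466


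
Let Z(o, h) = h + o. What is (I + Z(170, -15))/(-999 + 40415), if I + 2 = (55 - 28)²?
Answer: 441/19708 ≈ 0.022377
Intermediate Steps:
I = 727 (I = -2 + (55 - 28)² = -2 + 27² = -2 + 729 = 727)
(I + Z(170, -15))/(-999 + 40415) = (727 + (-15 + 170))/(-999 + 40415) = (727 + 155)/39416 = 882*(1/39416) = 441/19708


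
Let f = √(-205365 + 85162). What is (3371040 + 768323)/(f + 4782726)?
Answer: 19797439043538/22874468111279 - 4139363*I*√120203/22874468111279 ≈ 0.86548 - 6.2739e-5*I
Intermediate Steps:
f = I*√120203 (f = √(-120203) = I*√120203 ≈ 346.7*I)
(3371040 + 768323)/(f + 4782726) = (3371040 + 768323)/(I*√120203 + 4782726) = 4139363/(4782726 + I*√120203)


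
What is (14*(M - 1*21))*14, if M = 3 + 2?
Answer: -3136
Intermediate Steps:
M = 5
(14*(M - 1*21))*14 = (14*(5 - 1*21))*14 = (14*(5 - 21))*14 = (14*(-16))*14 = -224*14 = -3136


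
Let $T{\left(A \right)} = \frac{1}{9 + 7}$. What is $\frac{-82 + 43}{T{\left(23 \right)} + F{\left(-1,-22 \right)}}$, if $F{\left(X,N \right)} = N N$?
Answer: $- \frac{624}{7745} \approx -0.080568$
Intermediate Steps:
$F{\left(X,N \right)} = N^{2}$
$T{\left(A \right)} = \frac{1}{16}$
$\frac{-82 + 43}{T{\left(23 \right)} + F{\left(-1,-22 \right)}} = \frac{-82 + 43}{\frac{1}{16} + \left(-22\right)^{2}} = - \frac{39}{\frac{1}{16} + 484} = - \frac{39}{\frac{7745}{16}} = \left(-39\right) \frac{16}{7745} = - \frac{624}{7745}$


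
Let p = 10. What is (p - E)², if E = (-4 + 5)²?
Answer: 81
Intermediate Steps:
E = 1 (E = 1² = 1)
(p - E)² = (10 - 1*1)² = (10 - 1)² = 9² = 81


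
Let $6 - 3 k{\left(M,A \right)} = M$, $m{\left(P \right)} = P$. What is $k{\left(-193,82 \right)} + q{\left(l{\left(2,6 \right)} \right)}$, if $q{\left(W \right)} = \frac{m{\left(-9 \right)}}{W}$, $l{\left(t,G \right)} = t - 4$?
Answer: $\frac{425}{6} \approx 70.833$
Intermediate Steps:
$k{\left(M,A \right)} = 2 - \frac{M}{3}$
$l{\left(t,G \right)} = -4 + t$ ($l{\left(t,G \right)} = t - 4 = -4 + t$)
$q{\left(W \right)} = - \frac{9}{W}$
$k{\left(-193,82 \right)} + q{\left(l{\left(2,6 \right)} \right)} = \left(2 - - \frac{193}{3}\right) - \frac{9}{-4 + 2} = \left(2 + \frac{193}{3}\right) - \frac{9}{-2} = \frac{199}{3} - - \frac{9}{2} = \frac{199}{3} + \frac{9}{2} = \frac{425}{6}$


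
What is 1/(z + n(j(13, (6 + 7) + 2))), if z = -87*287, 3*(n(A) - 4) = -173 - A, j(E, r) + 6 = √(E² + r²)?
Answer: -37531/939050575 + √394/1878101150 ≈ -3.9956e-5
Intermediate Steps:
j(E, r) = -6 + √(E² + r²)
n(A) = -161/3 - A/3 (n(A) = 4 + (-173 - A)/3 = 4 + (-173/3 - A/3) = -161/3 - A/3)
z = -24969
1/(z + n(j(13, (6 + 7) + 2))) = 1/(-24969 + (-161/3 - (-6 + √(13² + ((6 + 7) + 2)²))/3)) = 1/(-24969 + (-161/3 - (-6 + √(169 + (13 + 2)²))/3)) = 1/(-24969 + (-161/3 - (-6 + √(169 + 15²))/3)) = 1/(-24969 + (-161/3 - (-6 + √(169 + 225))/3)) = 1/(-24969 + (-161/3 - (-6 + √394)/3)) = 1/(-24969 + (-161/3 + (2 - √394/3))) = 1/(-24969 + (-155/3 - √394/3)) = 1/(-75062/3 - √394/3)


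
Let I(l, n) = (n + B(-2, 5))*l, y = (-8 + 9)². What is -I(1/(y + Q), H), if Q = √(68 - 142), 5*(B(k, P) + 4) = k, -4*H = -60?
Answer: -53/375 + 53*I*√74/375 ≈ -0.14133 + 1.2158*I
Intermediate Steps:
H = 15 (H = -¼*(-60) = 15)
B(k, P) = -4 + k/5
y = 1 (y = 1² = 1)
Q = I*√74 (Q = √(-74) = I*√74 ≈ 8.6023*I)
I(l, n) = l*(-22/5 + n) (I(l, n) = (n + (-4 + (⅕)*(-2)))*l = (n + (-4 - ⅖))*l = (n - 22/5)*l = (-22/5 + n)*l = l*(-22/5 + n))
-I(1/(y + Q), H) = -(-22 + 5*15)/(5*(1 + I*√74)) = -(-22 + 75)/(5*(1 + I*√74)) = -53/(5*(1 + I*√74))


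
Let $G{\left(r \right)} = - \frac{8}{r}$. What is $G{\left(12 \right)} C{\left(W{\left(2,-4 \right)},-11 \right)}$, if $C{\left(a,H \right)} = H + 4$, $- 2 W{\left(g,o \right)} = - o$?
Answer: $\frac{14}{3} \approx 4.6667$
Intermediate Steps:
$W{\left(g,o \right)} = \frac{o}{2}$ ($W{\left(g,o \right)} = - \frac{\left(-1\right) o}{2} = \frac{o}{2}$)
$C{\left(a,H \right)} = 4 + H$
$G{\left(12 \right)} C{\left(W{\left(2,-4 \right)},-11 \right)} = - \frac{8}{12} \left(4 - 11\right) = \left(-8\right) \frac{1}{12} \left(-7\right) = \left(- \frac{2}{3}\right) \left(-7\right) = \frac{14}{3}$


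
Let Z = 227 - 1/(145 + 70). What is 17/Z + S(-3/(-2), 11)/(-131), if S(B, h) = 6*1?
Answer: 185981/6393324 ≈ 0.029090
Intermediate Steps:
Z = 48804/215 (Z = 227 - 1/215 = 48804/215 ≈ 227.00)
S(B, h) = 6
17/Z + S(-3/(-2), 11)/(-131) = 17/(48804/215) + 6/(-131) = 17*(215/48804) + 6*(-1/131) = 3655/48804 - 6/131 = 185981/6393324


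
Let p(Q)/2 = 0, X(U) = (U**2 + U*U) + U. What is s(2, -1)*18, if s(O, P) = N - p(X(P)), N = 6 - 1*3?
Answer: 54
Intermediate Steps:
X(U) = U + 2*U**2 (X(U) = (U**2 + U**2) + U = 2*U**2 + U = U + 2*U**2)
p(Q) = 0 (p(Q) = 2*0 = 0)
N = 3 (N = 6 - 3 = 3)
s(O, P) = 3 (s(O, P) = 3 - 1*0 = 3 + 0 = 3)
s(2, -1)*18 = 3*18 = 54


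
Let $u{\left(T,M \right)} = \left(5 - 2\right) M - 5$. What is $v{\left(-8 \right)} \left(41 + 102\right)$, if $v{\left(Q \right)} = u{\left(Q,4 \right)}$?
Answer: $1001$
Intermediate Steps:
$u{\left(T,M \right)} = -5 + 3 M$ ($u{\left(T,M \right)} = \left(5 - 2\right) M - 5 = 3 M - 5 = -5 + 3 M$)
$v{\left(Q \right)} = 7$ ($v{\left(Q \right)} = -5 + 3 \cdot 4 = -5 + 12 = 7$)
$v{\left(-8 \right)} \left(41 + 102\right) = 7 \left(41 + 102\right) = 7 \cdot 143 = 1001$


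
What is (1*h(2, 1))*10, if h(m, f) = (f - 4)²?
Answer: 90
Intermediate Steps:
h(m, f) = (-4 + f)²
(1*h(2, 1))*10 = (1*(-4 + 1)²)*10 = (1*(-3)²)*10 = (1*9)*10 = 9*10 = 90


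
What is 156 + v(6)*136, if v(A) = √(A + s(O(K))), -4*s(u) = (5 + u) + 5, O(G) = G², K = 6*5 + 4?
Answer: 156 + 68*I*√1142 ≈ 156.0 + 2298.0*I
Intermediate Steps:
K = 34 (K = 30 + 4 = 34)
s(u) = -5/2 - u/4 (s(u) = -((5 + u) + 5)/4 = -(10 + u)/4 = -5/2 - u/4)
v(A) = √(-583/2 + A) (v(A) = √(A + (-5/2 - ¼*34²)) = √(A + (-5/2 - ¼*1156)) = √(A + (-5/2 - 289)) = √(A - 583/2) = √(-583/2 + A))
156 + v(6)*136 = 156 + (√(-1166 + 4*6)/2)*136 = 156 + (√(-1166 + 24)/2)*136 = 156 + (√(-1142)/2)*136 = 156 + ((I*√1142)/2)*136 = 156 + (I*√1142/2)*136 = 156 + 68*I*√1142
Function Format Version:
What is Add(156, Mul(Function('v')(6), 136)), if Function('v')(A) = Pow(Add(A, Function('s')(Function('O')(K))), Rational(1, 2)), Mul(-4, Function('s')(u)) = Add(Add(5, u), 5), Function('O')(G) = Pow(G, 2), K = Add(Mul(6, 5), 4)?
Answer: Add(156, Mul(68, I, Pow(1142, Rational(1, 2)))) ≈ Add(156.00, Mul(2298.0, I))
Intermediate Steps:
K = 34 (K = Add(30, 4) = 34)
Function('s')(u) = Add(Rational(-5, 2), Mul(Rational(-1, 4), u)) (Function('s')(u) = Mul(Rational(-1, 4), Add(Add(5, u), 5)) = Mul(Rational(-1, 4), Add(10, u)) = Add(Rational(-5, 2), Mul(Rational(-1, 4), u)))
Function('v')(A) = Pow(Add(Rational(-583, 2), A), Rational(1, 2)) (Function('v')(A) = Pow(Add(A, Add(Rational(-5, 2), Mul(Rational(-1, 4), Pow(34, 2)))), Rational(1, 2)) = Pow(Add(A, Add(Rational(-5, 2), Mul(Rational(-1, 4), 1156))), Rational(1, 2)) = Pow(Add(A, Add(Rational(-5, 2), -289)), Rational(1, 2)) = Pow(Add(A, Rational(-583, 2)), Rational(1, 2)) = Pow(Add(Rational(-583, 2), A), Rational(1, 2)))
Add(156, Mul(Function('v')(6), 136)) = Add(156, Mul(Mul(Rational(1, 2), Pow(Add(-1166, Mul(4, 6)), Rational(1, 2))), 136)) = Add(156, Mul(Mul(Rational(1, 2), Pow(Add(-1166, 24), Rational(1, 2))), 136)) = Add(156, Mul(Mul(Rational(1, 2), Pow(-1142, Rational(1, 2))), 136)) = Add(156, Mul(Mul(Rational(1, 2), Mul(I, Pow(1142, Rational(1, 2)))), 136)) = Add(156, Mul(Mul(Rational(1, 2), I, Pow(1142, Rational(1, 2))), 136)) = Add(156, Mul(68, I, Pow(1142, Rational(1, 2))))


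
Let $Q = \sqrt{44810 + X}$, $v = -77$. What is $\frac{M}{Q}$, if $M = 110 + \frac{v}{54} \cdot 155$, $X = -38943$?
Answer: $- \frac{5995 \sqrt{5867}}{316818} \approx -1.4494$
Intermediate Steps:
$Q = \sqrt{5867}$ ($Q = \sqrt{44810 - 38943} = \sqrt{5867} \approx 76.596$)
$M = - \frac{5995}{54}$ ($M = 110 + - \frac{77}{54} \cdot 155 = 110 + \left(-77\right) \frac{1}{54} \cdot 155 = 110 - \frac{11935}{54} = - \frac{5995}{54} \approx -111.02$)
$\frac{M}{Q} = - \frac{5995}{54 \sqrt{5867}} = - \frac{5995 \frac{\sqrt{5867}}{5867}}{54} = - \frac{5995 \sqrt{5867}}{316818}$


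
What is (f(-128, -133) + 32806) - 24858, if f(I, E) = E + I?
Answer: 7687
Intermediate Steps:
(f(-128, -133) + 32806) - 24858 = ((-133 - 128) + 32806) - 24858 = (-261 + 32806) - 24858 = 32545 - 24858 = 7687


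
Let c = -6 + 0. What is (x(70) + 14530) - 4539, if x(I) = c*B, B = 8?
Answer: 9943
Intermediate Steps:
c = -6
x(I) = -48 (x(I) = -6*8 = -48)
(x(70) + 14530) - 4539 = (-48 + 14530) - 4539 = 14482 - 4539 = 9943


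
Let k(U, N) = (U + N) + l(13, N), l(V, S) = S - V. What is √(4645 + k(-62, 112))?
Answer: √4794 ≈ 69.239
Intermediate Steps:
k(U, N) = -13 + U + 2*N (k(U, N) = (U + N) + (N - 1*13) = (N + U) + (N - 13) = (N + U) + (-13 + N) = -13 + U + 2*N)
√(4645 + k(-62, 112)) = √(4645 + (-13 - 62 + 2*112)) = √(4645 + (-13 - 62 + 224)) = √(4645 + 149) = √4794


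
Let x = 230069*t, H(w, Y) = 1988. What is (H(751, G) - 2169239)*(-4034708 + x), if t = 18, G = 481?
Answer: -230885918034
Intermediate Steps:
x = 4141242 (x = 230069*18 = 4141242)
(H(751, G) - 2169239)*(-4034708 + x) = (1988 - 2169239)*(-4034708 + 4141242) = -2167251*106534 = -230885918034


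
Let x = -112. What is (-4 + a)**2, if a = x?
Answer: 13456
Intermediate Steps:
a = -112
(-4 + a)**2 = (-4 - 112)**2 = (-116)**2 = 13456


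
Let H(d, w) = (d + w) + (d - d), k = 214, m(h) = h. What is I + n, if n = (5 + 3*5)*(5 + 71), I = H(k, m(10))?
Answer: 1744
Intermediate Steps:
H(d, w) = d + w (H(d, w) = (d + w) + 0 = d + w)
I = 224 (I = 214 + 10 = 224)
n = 1520 (n = (5 + 15)*76 = 20*76 = 1520)
I + n = 224 + 1520 = 1744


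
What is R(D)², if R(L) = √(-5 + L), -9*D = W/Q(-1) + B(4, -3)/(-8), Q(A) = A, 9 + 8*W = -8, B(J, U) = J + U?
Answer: -47/9 ≈ -5.2222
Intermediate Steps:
W = -17/8 (W = -9/8 + (⅛)*(-8) = -9/8 - 1 = -17/8 ≈ -2.1250)
D = -2/9 (D = -(-17/8/(-1) + (4 - 3)/(-8))/9 = -(-17/8*(-1) + 1*(-⅛))/9 = -(17/8 - ⅛)/9 = -⅑*2 = -2/9 ≈ -0.22222)
R(D)² = (√(-5 - 2/9))² = (√(-47/9))² = (I*√47/3)² = -47/9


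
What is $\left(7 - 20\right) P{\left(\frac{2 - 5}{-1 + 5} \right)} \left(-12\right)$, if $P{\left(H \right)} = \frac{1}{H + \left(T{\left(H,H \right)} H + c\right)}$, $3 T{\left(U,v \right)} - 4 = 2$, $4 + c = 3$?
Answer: $-48$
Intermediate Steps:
$c = -1$ ($c = -4 + 3 = -1$)
$T{\left(U,v \right)} = 2$ ($T{\left(U,v \right)} = \frac{4}{3} + \frac{1}{3} \cdot 2 = \frac{4}{3} + \frac{2}{3} = 2$)
$P{\left(H \right)} = \frac{1}{-1 + 3 H}$ ($P{\left(H \right)} = \frac{1}{H + \left(2 H - 1\right)} = \frac{1}{H + \left(-1 + 2 H\right)} = \frac{1}{-1 + 3 H}$)
$\left(7 - 20\right) P{\left(\frac{2 - 5}{-1 + 5} \right)} \left(-12\right) = \frac{7 - 20}{-1 + 3 \frac{2 - 5}{-1 + 5}} \left(-12\right) = \frac{7 - 20}{-1 + 3 \left(- \frac{3}{4}\right)} \left(-12\right) = - \frac{13}{-1 + 3 \left(\left(-3\right) \frac{1}{4}\right)} \left(-12\right) = - \frac{13}{-1 + 3 \left(- \frac{3}{4}\right)} \left(-12\right) = - \frac{13}{-1 - \frac{9}{4}} \left(-12\right) = - \frac{13}{- \frac{13}{4}} \left(-12\right) = \left(-13\right) \left(- \frac{4}{13}\right) \left(-12\right) = 4 \left(-12\right) = -48$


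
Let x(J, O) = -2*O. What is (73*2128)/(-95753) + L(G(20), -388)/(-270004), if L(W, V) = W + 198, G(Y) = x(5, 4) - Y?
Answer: -2997127099/1846692358 ≈ -1.6230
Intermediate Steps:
G(Y) = -8 - Y (G(Y) = -2*4 - Y = -8 - Y)
L(W, V) = 198 + W
(73*2128)/(-95753) + L(G(20), -388)/(-270004) = (73*2128)/(-95753) + (198 + (-8 - 1*20))/(-270004) = 155344*(-1/95753) + (198 + (-8 - 20))*(-1/270004) = -22192/13679 + (198 - 28)*(-1/270004) = -22192/13679 + 170*(-1/270004) = -22192/13679 - 85/135002 = -2997127099/1846692358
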